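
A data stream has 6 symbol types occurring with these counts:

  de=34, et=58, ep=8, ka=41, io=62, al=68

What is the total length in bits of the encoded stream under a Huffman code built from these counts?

667

Greedily combine the two least-frequent nodes:
combine ep(8), de(34) → 42
combine ka(41), 42 → 83
combine et(58), io(62) → 120
combine al(68), 83 → 151
combine 120, 151 → 271
Each symbol's bit-cost is frequency × depth; summing gives 667 bits (equivalently 42 + 83 + 120 + 151 + 271).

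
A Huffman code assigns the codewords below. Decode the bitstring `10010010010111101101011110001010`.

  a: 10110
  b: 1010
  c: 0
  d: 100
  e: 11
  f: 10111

dddfafdcb

Read left to right; each codeword is recognised as soon as it completes (prefix code):
  100→d | 100→d | 100→d | 10111→f | 10110→a | 10111→f | 100→d | 0→c | 1010→b
Decoded message: dddfafdcb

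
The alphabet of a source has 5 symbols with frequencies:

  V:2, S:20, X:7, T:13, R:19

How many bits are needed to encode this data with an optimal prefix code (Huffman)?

Build the Huffman tree bottom-up:
V(2) + X(7) → 9
9 + T(13) → 22
R(19) + S(20) → 39
22 + 39 → 61
Total encoded bits = sum of merged weights = 9 + 22 + 39 + 61 = 131.

131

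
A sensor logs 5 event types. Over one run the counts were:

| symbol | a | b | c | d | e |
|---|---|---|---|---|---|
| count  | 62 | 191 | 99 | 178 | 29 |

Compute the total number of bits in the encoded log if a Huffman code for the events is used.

Merge the two smallest weights repeatedly:
combine e(29), a(62) → 91
combine 91, c(99) → 190
combine d(178), 190 → 368
combine b(191), 368 → 559
Total encoded bits = sum of merged weights = 91 + 190 + 368 + 559 = 1208.

1208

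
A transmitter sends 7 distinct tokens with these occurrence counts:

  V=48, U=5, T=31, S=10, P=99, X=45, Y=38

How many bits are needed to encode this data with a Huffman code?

691

Greedily combine the two least-frequent nodes:
merge U(5) and S(10): 15
merge 15 and T(31): 46
merge Y(38) and X(45): 83
merge 46 and V(48): 94
merge 83 and 94: 177
merge P(99) and 177: 276
Total encoded bits = sum of merged weights = 15 + 46 + 83 + 94 + 177 + 276 = 691.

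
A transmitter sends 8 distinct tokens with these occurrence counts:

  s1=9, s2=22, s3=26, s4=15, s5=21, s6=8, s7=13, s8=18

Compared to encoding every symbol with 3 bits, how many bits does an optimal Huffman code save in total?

9

Fixed-length: 3 bits × 132 symbols = 396 bits.
Huffman merges:
merge s6(8) and s1(9): 17
merge s7(13) and s4(15): 28
merge 17 and s8(18): 35
merge s5(21) and s2(22): 43
merge s3(26) and 28: 54
merge 35 and 43: 78
merge 54 and 78: 132
Huffman total = 17 + 28 + 35 + 43 + 54 + 78 + 132 = 387 bits.
Saving = 396 − 387 = 9 bits.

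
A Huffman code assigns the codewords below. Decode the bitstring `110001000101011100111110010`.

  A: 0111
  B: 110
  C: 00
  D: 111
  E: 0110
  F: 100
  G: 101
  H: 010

BCFHGBABH

Read left to right; each codeword is recognised as soon as it completes (prefix code):
  110→B | 00→C | 100→F | 010→H | 101→G | 110→B | 0111→A | 110→B | 010→H
Decoded message: BCFHGBABH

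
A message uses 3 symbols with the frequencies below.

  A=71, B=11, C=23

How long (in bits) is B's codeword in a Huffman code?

Huffman merges, smallest pair first:
combine B(11), C(23) → 34
combine 34, A(71) → 105
B sits 2 levels below the root, so its codeword is 2 bits.

2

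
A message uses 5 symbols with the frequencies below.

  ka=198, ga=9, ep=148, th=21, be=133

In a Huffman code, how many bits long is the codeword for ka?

1

Huffman merges, smallest pair first:
combine ga(9), th(21) → 30
combine 30, be(133) → 163
combine ep(148), 163 → 311
combine ka(198), 311 → 509
ka sits one level below the root: a 1-bit codeword.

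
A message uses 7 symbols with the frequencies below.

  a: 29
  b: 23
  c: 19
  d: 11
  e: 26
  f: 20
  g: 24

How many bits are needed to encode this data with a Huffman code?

427

Merge the two smallest weights repeatedly:
d(11) + c(19) → 30
f(20) + b(23) → 43
g(24) + e(26) → 50
a(29) + 30 → 59
43 + 50 → 93
59 + 93 → 152
Each symbol's bit-cost is frequency × depth; summing gives 427 bits (equivalently 30 + 43 + 50 + 59 + 93 + 152).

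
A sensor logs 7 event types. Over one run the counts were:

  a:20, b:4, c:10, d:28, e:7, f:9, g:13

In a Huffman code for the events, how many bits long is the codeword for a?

2

Huffman merges, smallest pair first:
combine b(4), e(7) → 11
combine f(9), c(10) → 19
combine 11, g(13) → 24
combine 19, a(20) → 39
combine 24, d(28) → 52
combine 39, 52 → 91
a sits 2 levels below the root, so its codeword is 2 bits.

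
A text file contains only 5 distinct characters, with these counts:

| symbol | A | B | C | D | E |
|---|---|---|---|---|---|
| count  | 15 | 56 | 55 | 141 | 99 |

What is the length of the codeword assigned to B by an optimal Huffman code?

Build the tree from the bottom:
combine A(15), C(55) → 70
combine B(56), 70 → 126
combine E(99), 126 → 225
combine D(141), 225 → 366
The subtree containing B is merged 3 times, so code length = 3.

3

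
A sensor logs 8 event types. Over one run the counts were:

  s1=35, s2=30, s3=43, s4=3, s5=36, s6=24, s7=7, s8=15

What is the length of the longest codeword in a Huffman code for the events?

Merge the two lowest-weight nodes at each step:
s4(3) + s7(7) → 10
10 + s8(15) → 25
s6(24) + 25 → 49
s2(30) + s1(35) → 65
s5(36) + s3(43) → 79
49 + 65 → 114
79 + 114 → 193
The first pair merged (s4, s7) ends up deepest, at depth 5.

5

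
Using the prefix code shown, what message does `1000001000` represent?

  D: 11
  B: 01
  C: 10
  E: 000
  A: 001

Read left to right; each codeword is recognised as soon as it completes (prefix code):
  10→C | 000→E | 01→B | 000→E
Decoded message: CEBE

CEBE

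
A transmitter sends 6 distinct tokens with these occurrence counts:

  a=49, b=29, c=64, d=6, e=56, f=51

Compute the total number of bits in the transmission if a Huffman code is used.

Merge the two smallest weights repeatedly:
combine d(6), b(29) → 35
combine 35, a(49) → 84
combine f(51), e(56) → 107
combine c(64), 84 → 148
combine 107, 148 → 255
Total encoded bits = sum of merged weights = 35 + 84 + 107 + 148 + 255 = 629.

629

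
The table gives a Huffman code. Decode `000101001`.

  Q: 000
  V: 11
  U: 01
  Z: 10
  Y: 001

Read left to right; each codeword is recognised as soon as it completes (prefix code):
  000→Q | 10→Z | 10→Z | 01→U
Decoded message: QZZU

QZZU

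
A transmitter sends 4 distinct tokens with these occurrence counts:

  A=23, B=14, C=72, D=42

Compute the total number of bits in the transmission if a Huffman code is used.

Greedily combine the two least-frequent nodes:
combine B(14), A(23) → 37
combine 37, D(42) → 79
combine C(72), 79 → 151
Total encoded bits = sum of merged weights = 37 + 79 + 151 = 267.

267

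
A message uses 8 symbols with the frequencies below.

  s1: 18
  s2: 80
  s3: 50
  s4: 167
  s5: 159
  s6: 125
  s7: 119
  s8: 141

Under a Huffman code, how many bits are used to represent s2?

Build the tree from the bottom:
combine s1(18), s3(50) → 68
combine 68, s2(80) → 148
combine s7(119), s6(125) → 244
combine s8(141), 148 → 289
combine s5(159), s4(167) → 326
combine 244, 289 → 533
combine 326, 533 → 859
s2 sits 4 levels below the root, so its codeword is 4 bits.

4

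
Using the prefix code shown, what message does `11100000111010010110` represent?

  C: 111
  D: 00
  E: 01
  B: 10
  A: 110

Read left to right; each codeword is recognised as soon as it completes (prefix code):
  111→C | 00→D | 00→D | 01→E | 110→A | 10→B | 01→E | 01→E | 10→B
Decoded message: CDDEABEEB

CDDEABEEB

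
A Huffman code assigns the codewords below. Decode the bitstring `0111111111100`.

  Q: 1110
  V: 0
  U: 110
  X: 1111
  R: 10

VXXUV

Read left to right; each codeword is recognised as soon as it completes (prefix code):
  0→V | 1111→X | 1111→X | 110→U | 0→V
Decoded message: VXXUV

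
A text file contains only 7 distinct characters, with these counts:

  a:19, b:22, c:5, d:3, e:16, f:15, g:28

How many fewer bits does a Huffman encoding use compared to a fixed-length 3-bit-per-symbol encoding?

42

Fixed-length: 3 bits × 108 symbols = 324 bits.
Huffman merges:
combine d(3), c(5) → 8
combine 8, f(15) → 23
combine e(16), a(19) → 35
combine b(22), 23 → 45
combine g(28), 35 → 63
combine 45, 63 → 108
Huffman total = 8 + 23 + 35 + 45 + 63 + 108 = 282 bits.
Saving = 324 − 282 = 42 bits.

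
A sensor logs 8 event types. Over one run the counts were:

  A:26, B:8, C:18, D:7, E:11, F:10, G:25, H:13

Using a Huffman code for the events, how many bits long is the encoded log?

Merge the two smallest weights repeatedly:
combine D(7), B(8) → 15
combine F(10), E(11) → 21
combine H(13), 15 → 28
combine C(18), 21 → 39
combine G(25), A(26) → 51
combine 28, 39 → 67
combine 51, 67 → 118
The encoded length is the sum of every internal node's weight: 15 + 21 + 28 + 39 + 51 + 67 + 118 = 339 bits.

339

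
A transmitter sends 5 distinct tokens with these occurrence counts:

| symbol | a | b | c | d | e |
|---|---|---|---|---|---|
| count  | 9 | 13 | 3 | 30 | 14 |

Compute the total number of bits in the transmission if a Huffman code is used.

Greedily combine the two least-frequent nodes:
c(3) + a(9) → 12
12 + b(13) → 25
e(14) + 25 → 39
d(30) + 39 → 69
Total encoded bits = sum of merged weights = 12 + 25 + 39 + 69 = 145.

145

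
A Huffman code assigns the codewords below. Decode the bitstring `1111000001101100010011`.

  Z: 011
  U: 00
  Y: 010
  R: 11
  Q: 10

Read left to right; each codeword is recognised as soon as it completes (prefix code):
  11→R | 11→R | 00→U | 00→U | 011→Z | 011→Z | 00→U | 010→Y | 011→Z
Decoded message: RRUUZZUYZ

RRUUZZUYZ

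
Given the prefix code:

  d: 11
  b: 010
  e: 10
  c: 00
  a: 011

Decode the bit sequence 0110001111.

acad

Read left to right; each codeword is recognised as soon as it completes (prefix code):
  011→a | 00→c | 011→a | 11→d
Decoded message: acad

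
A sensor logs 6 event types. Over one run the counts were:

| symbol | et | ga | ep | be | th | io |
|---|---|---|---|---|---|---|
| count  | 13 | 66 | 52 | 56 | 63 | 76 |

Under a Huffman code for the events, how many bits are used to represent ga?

Repeatedly merge the two smallest:
merge et(13) and ep(52): 65
merge be(56) and th(63): 119
merge 65 and ga(66): 131
merge io(76) and 119: 195
merge 131 and 195: 326
The subtree containing ga is merged 2 times, so code length = 2.

2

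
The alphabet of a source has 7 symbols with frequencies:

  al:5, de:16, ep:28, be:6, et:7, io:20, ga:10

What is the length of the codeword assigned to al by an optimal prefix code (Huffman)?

Build the tree from the bottom:
al(5) + be(6) → 11
et(7) + ga(10) → 17
11 + de(16) → 27
17 + io(20) → 37
27 + ep(28) → 55
37 + 55 → 92
al's leaf is at depth 4, giving a 4-bit codeword.

4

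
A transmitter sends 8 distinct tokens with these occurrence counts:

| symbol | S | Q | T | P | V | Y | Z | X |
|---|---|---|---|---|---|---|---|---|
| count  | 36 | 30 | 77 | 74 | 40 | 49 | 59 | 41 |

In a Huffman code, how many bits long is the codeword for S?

Repeatedly merge the two smallest:
merge Q(30) and S(36): 66
merge V(40) and X(41): 81
merge Y(49) and Z(59): 108
merge 66 and P(74): 140
merge T(77) and 81: 158
merge 108 and 140: 248
merge 158 and 248: 406
S's leaf is at depth 4, giving a 4-bit codeword.

4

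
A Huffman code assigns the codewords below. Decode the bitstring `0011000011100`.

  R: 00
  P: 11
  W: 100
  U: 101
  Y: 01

Read left to right; each codeword is recognised as soon as it completes (prefix code):
  00→R | 11→P | 00→R | 00→R | 11→P | 100→W
Decoded message: RPRRPW

RPRRPW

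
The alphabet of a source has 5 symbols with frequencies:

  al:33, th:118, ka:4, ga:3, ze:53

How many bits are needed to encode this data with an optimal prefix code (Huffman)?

Greedily combine the two least-frequent nodes:
combine ga(3), ka(4) → 7
combine 7, al(33) → 40
combine 40, ze(53) → 93
combine 93, th(118) → 211
The encoded length is the sum of every internal node's weight: 7 + 40 + 93 + 211 = 351 bits.

351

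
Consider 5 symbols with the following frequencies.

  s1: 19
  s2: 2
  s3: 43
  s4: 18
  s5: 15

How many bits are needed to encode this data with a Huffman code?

Greedily combine the two least-frequent nodes:
merge s2(2) and s5(15): 17
merge 17 and s4(18): 35
merge s1(19) and 35: 54
merge s3(43) and 54: 97
The encoded length is the sum of every internal node's weight: 17 + 35 + 54 + 97 = 203 bits.

203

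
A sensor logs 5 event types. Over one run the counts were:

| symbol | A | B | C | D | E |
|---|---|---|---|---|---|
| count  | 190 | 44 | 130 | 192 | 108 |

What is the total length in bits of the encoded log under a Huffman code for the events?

Build the Huffman tree bottom-up:
B(44) + E(108) → 152
C(130) + 152 → 282
A(190) + D(192) → 382
282 + 382 → 664
The encoded length is the sum of every internal node's weight: 152 + 282 + 382 + 664 = 1480 bits.

1480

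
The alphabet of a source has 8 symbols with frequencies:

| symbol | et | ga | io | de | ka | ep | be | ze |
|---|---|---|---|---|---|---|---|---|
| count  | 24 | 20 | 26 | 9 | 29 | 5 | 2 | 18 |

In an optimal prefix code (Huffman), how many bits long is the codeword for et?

Huffman merges, smallest pair first:
merge be(2) and ep(5): 7
merge 7 and de(9): 16
merge 16 and ze(18): 34
merge ga(20) and et(24): 44
merge io(26) and ka(29): 55
merge 34 and 44: 78
merge 55 and 78: 133
The subtree containing et is merged 3 times, so code length = 3.

3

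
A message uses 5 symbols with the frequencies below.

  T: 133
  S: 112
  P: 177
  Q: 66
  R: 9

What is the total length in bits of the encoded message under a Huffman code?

Merge the two smallest weights repeatedly:
R(9) + Q(66) → 75
75 + S(112) → 187
T(133) + P(177) → 310
187 + 310 → 497
The encoded length is the sum of every internal node's weight: 75 + 187 + 310 + 497 = 1069 bits.

1069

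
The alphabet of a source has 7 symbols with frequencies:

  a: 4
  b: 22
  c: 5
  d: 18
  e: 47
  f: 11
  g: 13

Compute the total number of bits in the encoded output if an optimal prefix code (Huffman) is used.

Greedily combine the two least-frequent nodes:
merge a(4) and c(5): 9
merge 9 and f(11): 20
merge g(13) and d(18): 31
merge 20 and b(22): 42
merge 31 and 42: 73
merge e(47) and 73: 120
The encoded length is the sum of every internal node's weight: 9 + 20 + 31 + 42 + 73 + 120 = 295 bits.

295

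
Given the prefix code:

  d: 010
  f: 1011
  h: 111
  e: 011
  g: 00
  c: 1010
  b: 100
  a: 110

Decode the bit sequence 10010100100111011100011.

Read left to right; each codeword is recognised as soon as it completes (prefix code):
  100→b | 1010→c | 010→d | 011→e | 1011→f | 100→b | 011→e
Decoded message: bcdefbe

bcdefbe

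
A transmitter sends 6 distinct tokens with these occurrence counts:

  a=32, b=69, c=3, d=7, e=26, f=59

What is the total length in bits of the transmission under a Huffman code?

Greedily combine the two least-frequent nodes:
merge c(3) and d(7): 10
merge 10 and e(26): 36
merge a(32) and 36: 68
merge f(59) and 68: 127
merge b(69) and 127: 196
The encoded length is the sum of every internal node's weight: 10 + 36 + 68 + 127 + 196 = 437 bits.

437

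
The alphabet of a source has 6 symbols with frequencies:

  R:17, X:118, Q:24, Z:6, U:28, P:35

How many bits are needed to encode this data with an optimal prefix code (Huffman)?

Merge the two smallest weights repeatedly:
combine Z(6), R(17) → 23
combine 23, Q(24) → 47
combine U(28), P(35) → 63
combine 47, 63 → 110
combine 110, X(118) → 228
The encoded length is the sum of every internal node's weight: 23 + 47 + 63 + 110 + 228 = 471 bits.

471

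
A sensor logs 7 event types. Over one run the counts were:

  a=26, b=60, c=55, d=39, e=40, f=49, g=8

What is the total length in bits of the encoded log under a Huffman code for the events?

Build the Huffman tree bottom-up:
combine g(8), a(26) → 34
combine 34, d(39) → 73
combine e(40), f(49) → 89
combine c(55), b(60) → 115
combine 73, 89 → 162
combine 115, 162 → 277
Each symbol's bit-cost is frequency × depth; summing gives 750 bits (equivalently 34 + 73 + 89 + 115 + 162 + 277).

750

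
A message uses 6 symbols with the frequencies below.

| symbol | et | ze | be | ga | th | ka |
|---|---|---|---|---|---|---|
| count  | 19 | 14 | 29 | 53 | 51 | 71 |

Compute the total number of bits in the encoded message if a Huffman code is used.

569

Build the Huffman tree bottom-up:
merge ze(14) and et(19): 33
merge be(29) and 33: 62
merge th(51) and ga(53): 104
merge 62 and ka(71): 133
merge 104 and 133: 237
Each symbol's bit-cost is frequency × depth; summing gives 569 bits (equivalently 33 + 62 + 104 + 133 + 237).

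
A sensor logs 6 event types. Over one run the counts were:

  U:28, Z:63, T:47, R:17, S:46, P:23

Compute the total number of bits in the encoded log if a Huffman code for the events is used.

Build the Huffman tree bottom-up:
merge R(17) and P(23): 40
merge U(28) and 40: 68
merge S(46) and T(47): 93
merge Z(63) and 68: 131
merge 93 and 131: 224
Total encoded bits = sum of merged weights = 40 + 68 + 93 + 131 + 224 = 556.

556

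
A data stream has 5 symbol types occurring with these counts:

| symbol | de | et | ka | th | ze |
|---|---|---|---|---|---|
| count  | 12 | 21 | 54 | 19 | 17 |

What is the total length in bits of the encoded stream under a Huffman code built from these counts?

261

Merge the two smallest weights repeatedly:
combine de(12), ze(17) → 29
combine th(19), et(21) → 40
combine 29, 40 → 69
combine ka(54), 69 → 123
Total encoded bits = sum of merged weights = 29 + 40 + 69 + 123 = 261.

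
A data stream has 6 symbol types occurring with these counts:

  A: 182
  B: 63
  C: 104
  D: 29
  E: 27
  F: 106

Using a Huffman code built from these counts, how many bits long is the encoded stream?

1197

Merge the two smallest weights repeatedly:
merge E(27) and D(29): 56
merge 56 and B(63): 119
merge C(104) and F(106): 210
merge 119 and A(182): 301
merge 210 and 301: 511
Each symbol's bit-cost is frequency × depth; summing gives 1197 bits (equivalently 56 + 119 + 210 + 301 + 511).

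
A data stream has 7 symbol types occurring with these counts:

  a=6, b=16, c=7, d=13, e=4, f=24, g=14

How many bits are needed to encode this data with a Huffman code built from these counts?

Merge the two smallest weights repeatedly:
e(4) + a(6) → 10
c(7) + 10 → 17
d(13) + g(14) → 27
b(16) + 17 → 33
f(24) + 27 → 51
33 + 51 → 84
Each symbol's bit-cost is frequency × depth; summing gives 222 bits (equivalently 10 + 17 + 27 + 33 + 51 + 84).

222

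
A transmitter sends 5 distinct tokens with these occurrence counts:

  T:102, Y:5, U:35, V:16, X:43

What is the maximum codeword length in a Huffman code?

Merge the two lowest-weight nodes at each step:
Y(5) + V(16) → 21
21 + U(35) → 56
X(43) + 56 → 99
99 + T(102) → 201
Maximum depth reached is 4.

4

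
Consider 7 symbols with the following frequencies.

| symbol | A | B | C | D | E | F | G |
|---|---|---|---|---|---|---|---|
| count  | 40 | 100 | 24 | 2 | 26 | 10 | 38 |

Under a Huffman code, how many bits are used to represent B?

Huffman merges, smallest pair first:
combine D(2), F(10) → 12
combine 12, C(24) → 36
combine E(26), 36 → 62
combine G(38), A(40) → 78
combine 62, 78 → 140
combine B(100), 140 → 240
B sits one level below the root: a 1-bit codeword.

1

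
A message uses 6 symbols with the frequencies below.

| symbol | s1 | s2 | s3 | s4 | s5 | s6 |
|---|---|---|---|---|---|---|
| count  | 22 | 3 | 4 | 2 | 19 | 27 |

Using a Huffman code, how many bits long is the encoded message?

168

Build the Huffman tree bottom-up:
combine s4(2), s2(3) → 5
combine s3(4), 5 → 9
combine 9, s5(19) → 28
combine s1(22), s6(27) → 49
combine 28, 49 → 77
Each symbol's bit-cost is frequency × depth; summing gives 168 bits (equivalently 5 + 9 + 28 + 49 + 77).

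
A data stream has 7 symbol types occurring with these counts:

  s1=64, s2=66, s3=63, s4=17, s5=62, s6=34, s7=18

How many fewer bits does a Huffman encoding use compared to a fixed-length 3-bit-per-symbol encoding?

95

Fixed-length: 3 bits × 324 symbols = 972 bits.
Huffman merges:
merge s4(17) and s7(18): 35
merge s6(34) and 35: 69
merge s5(62) and s3(63): 125
merge s1(64) and s2(66): 130
merge 69 and 125: 194
merge 130 and 194: 324
Huffman total = 35 + 69 + 125 + 130 + 194 + 324 = 877 bits.
Saving = 972 − 877 = 95 bits.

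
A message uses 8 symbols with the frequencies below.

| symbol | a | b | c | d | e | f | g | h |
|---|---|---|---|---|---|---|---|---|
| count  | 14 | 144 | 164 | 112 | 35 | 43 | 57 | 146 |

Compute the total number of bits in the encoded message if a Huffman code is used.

Greedily combine the two least-frequent nodes:
merge a(14) and e(35): 49
merge f(43) and 49: 92
merge g(57) and 92: 149
merge d(112) and b(144): 256
merge h(146) and 149: 295
merge c(164) and 256: 420
merge 295 and 420: 715
Total encoded bits = sum of merged weights = 49 + 92 + 149 + 256 + 295 + 420 + 715 = 1976.

1976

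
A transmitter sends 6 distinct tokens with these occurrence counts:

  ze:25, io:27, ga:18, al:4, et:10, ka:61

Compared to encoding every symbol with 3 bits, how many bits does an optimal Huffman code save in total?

108

Fixed-length: 3 bits × 145 symbols = 435 bits.
Huffman merges:
combine al(4), et(10) → 14
combine 14, ga(18) → 32
combine ze(25), io(27) → 52
combine 32, 52 → 84
combine ka(61), 84 → 145
Huffman total = 14 + 32 + 52 + 84 + 145 = 327 bits.
Saving = 435 − 327 = 108 bits.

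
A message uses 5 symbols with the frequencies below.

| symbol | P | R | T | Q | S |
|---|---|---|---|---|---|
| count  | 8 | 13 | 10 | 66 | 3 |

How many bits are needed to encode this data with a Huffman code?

166

Merge the two smallest weights repeatedly:
combine S(3), P(8) → 11
combine T(10), 11 → 21
combine R(13), 21 → 34
combine 34, Q(66) → 100
Total encoded bits = sum of merged weights = 11 + 21 + 34 + 100 = 166.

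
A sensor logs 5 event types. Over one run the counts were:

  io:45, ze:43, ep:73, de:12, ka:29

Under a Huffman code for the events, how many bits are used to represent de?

3

Build the tree from the bottom:
merge de(12) and ka(29): 41
merge 41 and ze(43): 84
merge io(45) and ep(73): 118
merge 84 and 118: 202
de sits 3 levels below the root, so its codeword is 3 bits.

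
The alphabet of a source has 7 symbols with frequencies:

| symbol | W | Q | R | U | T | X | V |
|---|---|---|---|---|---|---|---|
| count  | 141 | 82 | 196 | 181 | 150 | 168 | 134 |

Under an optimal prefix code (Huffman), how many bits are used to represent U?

Huffman merges, smallest pair first:
merge Q(82) and V(134): 216
merge W(141) and T(150): 291
merge X(168) and U(181): 349
merge R(196) and 216: 412
merge 291 and 349: 640
merge 412 and 640: 1052
The subtree containing U is merged 3 times, so code length = 3.

3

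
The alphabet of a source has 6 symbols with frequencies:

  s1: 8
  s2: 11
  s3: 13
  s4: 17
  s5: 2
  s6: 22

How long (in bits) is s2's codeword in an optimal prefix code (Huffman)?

Repeatedly merge the two smallest:
merge s5(2) and s1(8): 10
merge 10 and s2(11): 21
merge s3(13) and s4(17): 30
merge 21 and s6(22): 43
merge 30 and 43: 73
The subtree containing s2 is merged 3 times, so code length = 3.

3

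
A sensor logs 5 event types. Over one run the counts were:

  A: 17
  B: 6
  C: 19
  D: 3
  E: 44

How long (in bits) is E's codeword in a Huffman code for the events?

Build the tree from the bottom:
combine D(3), B(6) → 9
combine 9, A(17) → 26
combine C(19), 26 → 45
combine E(44), 45 → 89
E is a child of the root — depth 1, so its codeword is a single bit.

1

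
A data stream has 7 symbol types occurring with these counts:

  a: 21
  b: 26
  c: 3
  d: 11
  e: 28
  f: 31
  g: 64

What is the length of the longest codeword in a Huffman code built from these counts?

4

Merge the two lowest-weight nodes at each step:
merge c(3) and d(11): 14
merge 14 and a(21): 35
merge b(26) and e(28): 54
merge f(31) and 35: 66
merge 54 and g(64): 118
merge 66 and 118: 184
The rarest symbols sit at the bottom; the longest codeword is 4 bits.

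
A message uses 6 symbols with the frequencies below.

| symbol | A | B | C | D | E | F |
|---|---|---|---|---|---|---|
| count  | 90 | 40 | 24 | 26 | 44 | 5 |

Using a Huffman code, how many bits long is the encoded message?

536

Greedily combine the two least-frequent nodes:
F(5) + C(24) → 29
D(26) + 29 → 55
B(40) + E(44) → 84
55 + 84 → 139
A(90) + 139 → 229
Each symbol's bit-cost is frequency × depth; summing gives 536 bits (equivalently 29 + 55 + 84 + 139 + 229).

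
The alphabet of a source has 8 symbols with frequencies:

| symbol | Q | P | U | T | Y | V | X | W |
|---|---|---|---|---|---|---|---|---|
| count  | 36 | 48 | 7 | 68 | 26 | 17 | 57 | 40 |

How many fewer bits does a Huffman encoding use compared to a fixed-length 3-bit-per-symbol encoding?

51

Fixed-length: 3 bits × 299 symbols = 897 bits.
Huffman merges:
U(7) + V(17) → 24
24 + Y(26) → 50
Q(36) + W(40) → 76
P(48) + 50 → 98
X(57) + T(68) → 125
76 + 98 → 174
125 + 174 → 299
Huffman total = 24 + 50 + 76 + 98 + 125 + 174 + 299 = 846 bits.
Saving = 897 − 846 = 51 bits.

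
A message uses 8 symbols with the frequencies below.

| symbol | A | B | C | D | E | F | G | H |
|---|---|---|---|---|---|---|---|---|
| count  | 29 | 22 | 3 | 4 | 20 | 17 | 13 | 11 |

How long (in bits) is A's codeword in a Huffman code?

2

Huffman merges, smallest pair first:
combine C(3), D(4) → 7
combine 7, H(11) → 18
combine G(13), F(17) → 30
combine 18, E(20) → 38
combine B(22), A(29) → 51
combine 30, 38 → 68
combine 51, 68 → 119
A sits 2 levels below the root, so its codeword is 2 bits.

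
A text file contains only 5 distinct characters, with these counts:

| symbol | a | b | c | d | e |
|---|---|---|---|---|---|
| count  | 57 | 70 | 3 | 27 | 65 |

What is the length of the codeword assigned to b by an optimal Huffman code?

2

Huffman merges, smallest pair first:
combine c(3), d(27) → 30
combine 30, a(57) → 87
combine e(65), b(70) → 135
combine 87, 135 → 222
b sits 2 levels below the root, so its codeword is 2 bits.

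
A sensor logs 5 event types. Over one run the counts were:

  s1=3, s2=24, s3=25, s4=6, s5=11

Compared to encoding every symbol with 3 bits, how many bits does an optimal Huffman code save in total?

65

Fixed-length: 3 bits × 69 symbols = 207 bits.
Huffman merges:
merge s1(3) and s4(6): 9
merge 9 and s5(11): 20
merge 20 and s2(24): 44
merge s3(25) and 44: 69
Huffman total = 9 + 20 + 44 + 69 = 142 bits.
Saving = 207 − 142 = 65 bits.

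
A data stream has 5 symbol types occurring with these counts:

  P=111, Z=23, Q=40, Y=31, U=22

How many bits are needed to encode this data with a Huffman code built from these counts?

459

Greedily combine the two least-frequent nodes:
merge U(22) and Z(23): 45
merge Y(31) and Q(40): 71
merge 45 and 71: 116
merge P(111) and 116: 227
The encoded length is the sum of every internal node's weight: 45 + 71 + 116 + 227 = 459 bits.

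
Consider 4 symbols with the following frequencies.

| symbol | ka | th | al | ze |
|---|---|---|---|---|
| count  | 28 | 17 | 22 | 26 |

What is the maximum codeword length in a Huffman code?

2

Merge the two lowest-weight nodes at each step:
combine th(17), al(22) → 39
combine ze(26), ka(28) → 54
combine 39, 54 → 93
Maximum depth reached is 2.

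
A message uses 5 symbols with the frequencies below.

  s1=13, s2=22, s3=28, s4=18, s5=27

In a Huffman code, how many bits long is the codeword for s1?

Build the tree from the bottom:
merge s1(13) and s4(18): 31
merge s2(22) and s5(27): 49
merge s3(28) and 31: 59
merge 49 and 59: 108
s1 sits 3 levels below the root, so its codeword is 3 bits.

3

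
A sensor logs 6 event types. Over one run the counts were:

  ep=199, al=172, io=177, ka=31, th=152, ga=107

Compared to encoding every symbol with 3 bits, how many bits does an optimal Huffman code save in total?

Fixed-length: 3 bits × 838 symbols = 2514 bits.
Huffman merges:
combine ka(31), ga(107) → 138
combine 138, th(152) → 290
combine al(172), io(177) → 349
combine ep(199), 290 → 489
combine 349, 489 → 838
Huffman total = 138 + 290 + 349 + 489 + 838 = 2104 bits.
Saving = 2514 − 2104 = 410 bits.

410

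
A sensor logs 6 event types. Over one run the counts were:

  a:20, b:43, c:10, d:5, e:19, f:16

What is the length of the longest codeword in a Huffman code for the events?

Merge the two lowest-weight nodes at each step:
d(5) + c(10) → 15
15 + f(16) → 31
e(19) + a(20) → 39
31 + 39 → 70
b(43) + 70 → 113
The first pair merged (d, c) ends up deepest, at depth 4.

4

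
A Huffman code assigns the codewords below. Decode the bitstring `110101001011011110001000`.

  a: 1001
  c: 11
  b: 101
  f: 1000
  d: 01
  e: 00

cddebbcff

Read left to right; each codeword is recognised as soon as it completes (prefix code):
  11→c | 01→d | 01→d | 00→e | 101→b | 101→b | 11→c | 1000→f | 1000→f
Decoded message: cddebbcff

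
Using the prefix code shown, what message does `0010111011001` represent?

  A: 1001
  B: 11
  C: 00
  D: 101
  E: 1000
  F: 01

Read left to right; each codeword is recognised as soon as it completes (prefix code):
  00→C | 101→D | 11→B | 01→F | 1001→A
Decoded message: CDBFA

CDBFA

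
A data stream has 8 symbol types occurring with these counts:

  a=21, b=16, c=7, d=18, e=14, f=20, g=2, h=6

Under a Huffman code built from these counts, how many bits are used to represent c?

4

Huffman merges, smallest pair first:
merge g(2) and h(6): 8
merge c(7) and 8: 15
merge e(14) and 15: 29
merge b(16) and d(18): 34
merge f(20) and a(21): 41
merge 29 and 34: 63
merge 41 and 63: 104
The subtree containing c is merged 4 times, so code length = 4.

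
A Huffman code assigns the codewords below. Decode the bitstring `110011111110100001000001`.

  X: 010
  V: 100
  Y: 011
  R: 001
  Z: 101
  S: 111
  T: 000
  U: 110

Read left to right; each codeword is recognised as soon as it completes (prefix code):
  110→U | 011→Y | 111→S | 110→U | 100→V | 001→R | 000→T | 001→R
Decoded message: UYSUVRTR

UYSUVRTR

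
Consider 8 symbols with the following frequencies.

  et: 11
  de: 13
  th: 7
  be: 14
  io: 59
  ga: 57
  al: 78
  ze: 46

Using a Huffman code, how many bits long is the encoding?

Greedily combine the two least-frequent nodes:
combine th(7), et(11) → 18
combine de(13), be(14) → 27
combine 18, 27 → 45
combine 45, ze(46) → 91
combine ga(57), io(59) → 116
combine al(78), 91 → 169
combine 116, 169 → 285
The encoded length is the sum of every internal node's weight: 18 + 27 + 45 + 91 + 116 + 169 + 285 = 751 bits.

751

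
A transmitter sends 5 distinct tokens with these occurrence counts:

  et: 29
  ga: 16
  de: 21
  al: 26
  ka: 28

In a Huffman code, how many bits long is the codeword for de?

Build the tree from the bottom:
merge ga(16) and de(21): 37
merge al(26) and ka(28): 54
merge et(29) and 37: 66
merge 54 and 66: 120
de sits 3 levels below the root, so its codeword is 3 bits.

3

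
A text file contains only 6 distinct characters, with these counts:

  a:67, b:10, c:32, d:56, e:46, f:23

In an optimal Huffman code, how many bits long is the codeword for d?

2

Build the tree from the bottom:
merge b(10) and f(23): 33
merge c(32) and 33: 65
merge e(46) and d(56): 102
merge 65 and a(67): 132
merge 102 and 132: 234
d sits 2 levels below the root, so its codeword is 2 bits.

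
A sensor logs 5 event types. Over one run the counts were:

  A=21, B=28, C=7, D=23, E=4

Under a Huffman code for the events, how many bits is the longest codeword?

Merge the two lowest-weight nodes at each step:
merge E(4) and C(7): 11
merge 11 and A(21): 32
merge D(23) and B(28): 51
merge 32 and 51: 83
The first pair merged (E, C) ends up deepest, at depth 3.

3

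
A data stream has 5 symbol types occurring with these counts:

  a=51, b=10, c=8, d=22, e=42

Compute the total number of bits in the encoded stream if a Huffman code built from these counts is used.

Greedily combine the two least-frequent nodes:
combine c(8), b(10) → 18
combine 18, d(22) → 40
combine 40, e(42) → 82
combine a(51), 82 → 133
The encoded length is the sum of every internal node's weight: 18 + 40 + 82 + 133 = 273 bits.

273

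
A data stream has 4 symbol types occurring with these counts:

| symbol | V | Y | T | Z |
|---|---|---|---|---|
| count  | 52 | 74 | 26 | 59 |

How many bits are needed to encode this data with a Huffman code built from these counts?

Merge the two smallest weights repeatedly:
T(26) + V(52) → 78
Z(59) + Y(74) → 133
78 + 133 → 211
Each symbol's bit-cost is frequency × depth; summing gives 422 bits (equivalently 78 + 133 + 211).

422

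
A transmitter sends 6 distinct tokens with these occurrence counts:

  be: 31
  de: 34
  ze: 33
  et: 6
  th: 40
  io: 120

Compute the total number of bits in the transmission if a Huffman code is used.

Merge the two smallest weights repeatedly:
et(6) + be(31) → 37
ze(33) + de(34) → 67
37 + th(40) → 77
67 + 77 → 144
io(120) + 144 → 264
The encoded length is the sum of every internal node's weight: 37 + 67 + 77 + 144 + 264 = 589 bits.

589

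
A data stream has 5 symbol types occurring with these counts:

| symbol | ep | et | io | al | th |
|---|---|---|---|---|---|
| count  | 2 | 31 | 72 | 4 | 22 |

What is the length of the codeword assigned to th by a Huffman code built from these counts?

3

Huffman merges, smallest pair first:
merge ep(2) and al(4): 6
merge 6 and th(22): 28
merge 28 and et(31): 59
merge 59 and io(72): 131
th's leaf is at depth 3, giving a 3-bit codeword.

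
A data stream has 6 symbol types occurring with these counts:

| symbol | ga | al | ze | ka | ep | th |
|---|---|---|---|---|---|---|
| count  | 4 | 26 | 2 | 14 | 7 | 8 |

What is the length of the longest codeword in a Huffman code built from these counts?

5

Merge the two lowest-weight nodes at each step:
merge ze(2) and ga(4): 6
merge 6 and ep(7): 13
merge th(8) and 13: 21
merge ka(14) and 21: 35
merge al(26) and 35: 61
The rarest symbols sit at the bottom; the longest codeword is 5 bits.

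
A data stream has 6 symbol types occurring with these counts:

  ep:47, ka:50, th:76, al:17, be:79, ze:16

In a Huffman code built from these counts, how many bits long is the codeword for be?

Huffman merges, smallest pair first:
merge ze(16) and al(17): 33
merge 33 and ep(47): 80
merge ka(50) and th(76): 126
merge be(79) and 80: 159
merge 126 and 159: 285
be sits 2 levels below the root, so its codeword is 2 bits.

2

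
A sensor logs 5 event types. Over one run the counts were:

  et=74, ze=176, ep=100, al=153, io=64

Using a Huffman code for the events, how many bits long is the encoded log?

1272

Build the Huffman tree bottom-up:
combine io(64), et(74) → 138
combine ep(100), 138 → 238
combine al(153), ze(176) → 329
combine 238, 329 → 567
The encoded length is the sum of every internal node's weight: 138 + 238 + 329 + 567 = 1272 bits.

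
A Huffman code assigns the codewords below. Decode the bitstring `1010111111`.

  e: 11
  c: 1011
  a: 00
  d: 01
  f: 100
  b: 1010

beee

Read left to right; each codeword is recognised as soon as it completes (prefix code):
  1010→b | 11→e | 11→e | 11→e
Decoded message: beee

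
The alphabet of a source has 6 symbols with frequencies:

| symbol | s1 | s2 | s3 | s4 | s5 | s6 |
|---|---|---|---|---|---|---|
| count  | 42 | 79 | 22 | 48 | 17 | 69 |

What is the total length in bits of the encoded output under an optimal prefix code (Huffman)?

674

Greedily combine the two least-frequent nodes:
merge s5(17) and s3(22): 39
merge 39 and s1(42): 81
merge s4(48) and s6(69): 117
merge s2(79) and 81: 160
merge 117 and 160: 277
Each symbol's bit-cost is frequency × depth; summing gives 674 bits (equivalently 39 + 81 + 117 + 160 + 277).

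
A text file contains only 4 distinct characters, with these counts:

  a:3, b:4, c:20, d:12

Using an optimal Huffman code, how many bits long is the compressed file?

Build the Huffman tree bottom-up:
a(3) + b(4) → 7
7 + d(12) → 19
19 + c(20) → 39
Each symbol's bit-cost is frequency × depth; summing gives 65 bits (equivalently 7 + 19 + 39).

65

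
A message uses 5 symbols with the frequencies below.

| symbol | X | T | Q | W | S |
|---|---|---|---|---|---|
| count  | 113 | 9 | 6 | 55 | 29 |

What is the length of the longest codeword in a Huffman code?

Merge the two lowest-weight nodes at each step:
merge Q(6) and T(9): 15
merge 15 and S(29): 44
merge 44 and W(55): 99
merge 99 and X(113): 212
Maximum depth reached is 4.

4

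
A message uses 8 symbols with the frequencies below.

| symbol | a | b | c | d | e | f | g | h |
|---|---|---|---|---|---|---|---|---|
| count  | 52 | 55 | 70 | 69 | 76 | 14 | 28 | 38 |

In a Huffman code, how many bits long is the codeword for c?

Huffman merges, smallest pair first:
f(14) + g(28) → 42
h(38) + 42 → 80
a(52) + b(55) → 107
d(69) + c(70) → 139
e(76) + 80 → 156
107 + 139 → 246
156 + 246 → 402
c's leaf is at depth 3, giving a 3-bit codeword.

3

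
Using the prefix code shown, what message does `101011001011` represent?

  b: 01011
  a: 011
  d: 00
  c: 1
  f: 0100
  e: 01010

Read left to right; each codeword is recognised as soon as it completes (prefix code):
  1→c | 01011→b | 00→d | 1→c | 011→a
Decoded message: cbdca

cbdca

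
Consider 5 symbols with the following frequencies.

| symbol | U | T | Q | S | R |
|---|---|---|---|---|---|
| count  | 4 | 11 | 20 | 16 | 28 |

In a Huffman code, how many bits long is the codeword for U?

3

Build the tree from the bottom:
combine U(4), T(11) → 15
combine 15, S(16) → 31
combine Q(20), R(28) → 48
combine 31, 48 → 79
U sits 3 levels below the root, so its codeword is 3 bits.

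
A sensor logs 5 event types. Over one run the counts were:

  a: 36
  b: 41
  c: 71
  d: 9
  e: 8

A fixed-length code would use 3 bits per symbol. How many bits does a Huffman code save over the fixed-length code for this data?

Fixed-length: 3 bits × 165 symbols = 495 bits.
Huffman merges:
combine e(8), d(9) → 17
combine 17, a(36) → 53
combine b(41), 53 → 94
combine c(71), 94 → 165
Huffman total = 17 + 53 + 94 + 165 = 329 bits.
Saving = 495 − 329 = 166 bits.

166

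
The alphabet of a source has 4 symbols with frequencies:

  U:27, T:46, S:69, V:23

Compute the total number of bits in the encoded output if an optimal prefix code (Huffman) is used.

Merge the two smallest weights repeatedly:
merge V(23) and U(27): 50
merge T(46) and 50: 96
merge S(69) and 96: 165
The encoded length is the sum of every internal node's weight: 50 + 96 + 165 = 311 bits.

311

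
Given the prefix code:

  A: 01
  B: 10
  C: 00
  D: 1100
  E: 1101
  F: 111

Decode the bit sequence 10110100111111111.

Read left to right; each codeword is recognised as soon as it completes (prefix code):
  10→B | 1101→E | 00→C | 111→F | 111→F | 111→F
Decoded message: BECFFF

BECFFF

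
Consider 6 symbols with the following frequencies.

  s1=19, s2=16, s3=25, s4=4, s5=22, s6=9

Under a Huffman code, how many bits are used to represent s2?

Huffman merges, smallest pair first:
s4(4) + s6(9) → 13
13 + s2(16) → 29
s1(19) + s5(22) → 41
s3(25) + 29 → 54
41 + 54 → 95
s2's leaf is at depth 3, giving a 3-bit codeword.

3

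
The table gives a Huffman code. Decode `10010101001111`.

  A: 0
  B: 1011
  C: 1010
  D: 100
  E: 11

Read left to right; each codeword is recognised as soon as it completes (prefix code):
  100→D | 1010→C | 100→D | 11→E | 11→E
Decoded message: DCDEE

DCDEE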